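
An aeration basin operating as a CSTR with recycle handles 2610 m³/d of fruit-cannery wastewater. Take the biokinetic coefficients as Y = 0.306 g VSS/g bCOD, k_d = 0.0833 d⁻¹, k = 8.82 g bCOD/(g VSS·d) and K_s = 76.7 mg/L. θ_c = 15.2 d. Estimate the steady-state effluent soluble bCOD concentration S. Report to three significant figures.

From the Monod/SRT balance for a CMAS, S = K_s·(1+k_d θ_c)/[θ_c·(Y k − k_d) − 1] = 76.7 × (1 + 0.0833 × 15.2) / [15.2 × (0.306 × 8.82 − 0.0833) − 1] = 173.8 / 38.76 = 4.485 mg/L.

S ≈ 4.48 mg/L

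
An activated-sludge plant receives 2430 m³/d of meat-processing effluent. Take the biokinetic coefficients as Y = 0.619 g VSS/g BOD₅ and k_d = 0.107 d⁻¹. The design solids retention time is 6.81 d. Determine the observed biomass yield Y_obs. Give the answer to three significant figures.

Y_obs ≈ 0.358 g VSS/g BOD₅

Correct the yield for decay: Y_obs = Y/(1 + k_d θ_c) = 0.619 / (1 + 0.107 × 6.81) = 0.619 / 1.729 = 0.3581.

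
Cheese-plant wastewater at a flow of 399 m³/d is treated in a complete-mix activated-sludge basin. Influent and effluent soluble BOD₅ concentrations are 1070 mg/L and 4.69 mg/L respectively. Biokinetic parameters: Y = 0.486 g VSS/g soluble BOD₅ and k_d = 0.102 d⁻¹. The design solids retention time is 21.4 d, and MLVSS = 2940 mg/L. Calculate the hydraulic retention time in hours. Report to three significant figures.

Rearranging the biomass balance for a CMAS with decay, V = Y·Q·ΔS·θ_c / [X·(1+k_d θ_c)] = 0.486 × 399 × (1070 − 4.69) × 21.4 / [2940 × (1 + 0.102 × 21.4)] = 4.42×10^6 / 9357 = 472.4 m³.
Hydraulic retention time τ = V/Q = 472.4 / 399 = 1.184 d = 28.42 h.

τ ≈ 28.4 h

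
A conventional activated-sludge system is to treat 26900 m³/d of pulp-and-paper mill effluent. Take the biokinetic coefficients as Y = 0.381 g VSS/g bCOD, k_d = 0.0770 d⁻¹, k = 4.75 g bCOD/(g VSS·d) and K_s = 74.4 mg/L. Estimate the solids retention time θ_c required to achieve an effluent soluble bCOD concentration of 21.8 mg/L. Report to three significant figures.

Specific growth rate at S = 21.8 mg/L: μ = YkS/(K_s+S) = 0.381·4.75·21.8/(74.4+21.8) = 0.4101 d⁻¹.
Then 1/θ_c = μ − k_d = 0.4101 − 0.0770 = 0.3331 d⁻¹, giving θ_c = 3.002 d.

θ_c ≈ 3.00 d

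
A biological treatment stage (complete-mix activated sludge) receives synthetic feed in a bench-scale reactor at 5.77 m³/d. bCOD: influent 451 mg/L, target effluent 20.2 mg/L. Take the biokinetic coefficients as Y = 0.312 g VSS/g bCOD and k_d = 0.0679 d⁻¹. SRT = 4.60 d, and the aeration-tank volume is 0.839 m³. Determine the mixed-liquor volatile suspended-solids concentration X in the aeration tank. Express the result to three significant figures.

From V·X·(1 + k_d·θ_c) = Y·Q·(S₀ − S)·θ_c: X = 0.312 × 5.77 × (451 − 20.2) × 4.60 / [0.839 × (1 + 0.0679 × 4.60)] = 3240 mg/L.

X ≈ 3240 mg/L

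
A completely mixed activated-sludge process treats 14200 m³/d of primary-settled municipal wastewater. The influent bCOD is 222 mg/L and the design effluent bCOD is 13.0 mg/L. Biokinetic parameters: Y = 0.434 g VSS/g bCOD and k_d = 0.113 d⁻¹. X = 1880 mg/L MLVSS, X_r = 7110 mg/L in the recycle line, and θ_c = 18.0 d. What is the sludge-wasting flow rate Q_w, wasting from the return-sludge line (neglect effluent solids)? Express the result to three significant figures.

Steady-state biomass mass balance: V·X·(1 + k_d·θ_c) = Y·Q·(S₀ − S)·θ_c, so V = 0.434 × 14200 × (222 − 13.0) × 18.0 / [1880 × (1 + 0.113 × 18.0)] = 2.32×10^7 / 5704 = 4065 m³.
Wasting from the return line (neglecting effluent solids): Q_w = V·X / (θ_c·X_r) = 4065 × 1880 / (18.0 × 7110) = 59.71 m³/d.

Q_w ≈ 59.7 m³/d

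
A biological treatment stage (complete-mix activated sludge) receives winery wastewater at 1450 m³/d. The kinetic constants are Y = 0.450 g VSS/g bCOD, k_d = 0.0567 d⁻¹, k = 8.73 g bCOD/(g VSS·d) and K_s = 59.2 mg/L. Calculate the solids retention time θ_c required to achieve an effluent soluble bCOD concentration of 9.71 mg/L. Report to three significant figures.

θ_c ≈ 2.01 d

Specific growth rate at S = 9.71 mg/L: μ = YkS/(K_s+S) = 0.450·8.73·9.71/(59.2+9.71) = 0.5536 d⁻¹.
1/θ_c = 0.5536 − 0.0567 = 0.4969 d⁻¹, so θ_c = 2.013 d.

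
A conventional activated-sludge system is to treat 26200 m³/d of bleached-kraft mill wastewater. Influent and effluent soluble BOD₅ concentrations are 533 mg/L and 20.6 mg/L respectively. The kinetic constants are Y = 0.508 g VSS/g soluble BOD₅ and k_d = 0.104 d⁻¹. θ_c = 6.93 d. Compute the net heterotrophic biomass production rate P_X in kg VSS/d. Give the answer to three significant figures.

Correct the yield for decay: Y_obs = Y/(1 + k_d θ_c) = 0.508 / (1 + 0.104 × 6.93) = 0.508 / 1.721 = 0.2952.
Q·(S₀ − S) = 26200 × (533 − 20.6) × 10⁻³ = 13425 kg/d removed.
Net biomass production P_X = Y_obs × Q·(S₀ − S) = 0.2952 × 13425 = 3963 kg VSS/d.

P_X ≈ 3960 kg VSS/d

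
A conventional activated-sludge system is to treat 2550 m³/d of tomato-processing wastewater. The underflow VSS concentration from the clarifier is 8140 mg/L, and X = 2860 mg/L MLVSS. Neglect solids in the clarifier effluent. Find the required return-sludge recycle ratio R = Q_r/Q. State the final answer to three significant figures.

R = Q_r/Q = X/(X_r − X) = 2860 / (8140 − 2860) = 0.5417.

R ≈ 0.542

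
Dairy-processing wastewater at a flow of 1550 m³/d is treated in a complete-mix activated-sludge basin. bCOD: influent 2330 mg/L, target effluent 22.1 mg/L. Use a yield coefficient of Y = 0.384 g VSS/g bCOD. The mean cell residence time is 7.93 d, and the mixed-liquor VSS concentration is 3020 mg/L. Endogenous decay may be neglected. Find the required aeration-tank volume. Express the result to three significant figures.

With k_d = 0 the design equation reduces to V = Y Q (S₀−S) θ_c / X = 0.384 × 1550 × (2330 − 22.1) × 7.93 / 3020 = 3607 m³.

V ≈ 3610 m³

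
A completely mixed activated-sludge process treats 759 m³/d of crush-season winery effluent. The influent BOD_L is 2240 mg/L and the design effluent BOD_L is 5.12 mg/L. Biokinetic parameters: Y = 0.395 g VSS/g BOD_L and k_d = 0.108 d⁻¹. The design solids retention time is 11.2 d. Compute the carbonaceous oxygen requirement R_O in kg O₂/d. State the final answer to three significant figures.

Correct the yield for decay: Y_obs = Y/(1 + k_d θ_c) = 0.395 / (1 + 0.108 × 11.2) = 0.395 / 2.210 = 0.1788.
ΔS = 2240 − 5.12 = 2235 mg/L, so the substrate removal rate is 759 × 2235/1000 = 1696 kg BOD_L/d.
P_X = Y_obs·Q·(S₀ − S) = 0.1788 × 1696 = 303.2 kg VSS/d.
R_O = Q·ΔS − 1.42 P_X = 1696 − 430.6 = 1266 kg O₂/d.

R_O ≈ 1270 kg O₂/d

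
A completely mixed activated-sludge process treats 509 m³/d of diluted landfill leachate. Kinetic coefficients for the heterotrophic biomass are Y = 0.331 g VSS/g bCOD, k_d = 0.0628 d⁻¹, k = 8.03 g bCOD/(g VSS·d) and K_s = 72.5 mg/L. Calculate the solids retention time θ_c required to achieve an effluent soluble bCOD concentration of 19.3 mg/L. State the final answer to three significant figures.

Specific growth rate at S = 19.3 mg/L: μ = YkS/(K_s+S) = 0.331·8.03·19.3/(72.5+19.3) = 0.5588 d⁻¹.
Then 1/θ_c = μ − k_d = 0.5588 − 0.0628 = 0.4960 d⁻¹, giving θ_c = 2.016 d.

θ_c ≈ 2.02 d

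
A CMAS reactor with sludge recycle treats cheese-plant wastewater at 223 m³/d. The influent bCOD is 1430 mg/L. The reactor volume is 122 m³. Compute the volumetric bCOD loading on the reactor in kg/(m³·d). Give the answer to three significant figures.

Volumetric loading L_v = Q·S₀ / V = 223 × 1430 g/m³ / 122.0 m³ = 2614 g/(m³·d) = 2.614 kg bCOD/(m³·d).

L_v ≈ 2.61 kg bCOD/(m³·d)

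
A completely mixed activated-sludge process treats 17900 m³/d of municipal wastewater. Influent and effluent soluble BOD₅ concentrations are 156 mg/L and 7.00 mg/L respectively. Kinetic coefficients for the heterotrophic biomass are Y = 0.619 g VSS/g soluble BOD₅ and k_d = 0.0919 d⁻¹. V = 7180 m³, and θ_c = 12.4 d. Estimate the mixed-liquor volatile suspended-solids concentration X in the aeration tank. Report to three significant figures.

From V·X·(1 + k_d·θ_c) = Y·Q·(S₀ − S)·θ_c: X = 0.619 × 17900 × (156 − 7.00) × 12.4 / [7180 × (1 + 0.0919 × 12.4)] = 1333 mg/L.

X ≈ 1330 mg/L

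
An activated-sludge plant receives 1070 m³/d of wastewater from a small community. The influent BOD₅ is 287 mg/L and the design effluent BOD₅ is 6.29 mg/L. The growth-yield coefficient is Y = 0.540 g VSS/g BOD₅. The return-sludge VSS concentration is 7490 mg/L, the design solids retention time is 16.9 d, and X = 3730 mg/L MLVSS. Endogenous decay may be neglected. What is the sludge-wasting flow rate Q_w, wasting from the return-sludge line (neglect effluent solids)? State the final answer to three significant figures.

Q_w ≈ 21.7 m³/d

With k_d = 0 the design equation reduces to V = Y Q (S₀−S) θ_c / X = 0.540 × 1070 × (287 − 6.29) × 16.9 / 3730 = 734.9 m³.
Wasting from the return line (neglecting effluent solids): Q_w = V·X / (θ_c·X_r) = 734.9 × 3730 / (16.9 × 7490) = 21.65 m³/d.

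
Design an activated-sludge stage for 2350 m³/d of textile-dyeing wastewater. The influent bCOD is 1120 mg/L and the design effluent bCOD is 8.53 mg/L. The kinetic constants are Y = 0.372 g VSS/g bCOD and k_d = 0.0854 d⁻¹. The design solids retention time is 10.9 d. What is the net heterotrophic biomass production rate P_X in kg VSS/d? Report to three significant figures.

Correct the yield for decay: Y_obs = Y/(1 + k_d θ_c) = 0.372 / (1 + 0.0854 × 10.9) = 0.372 / 1.931 = 0.1927.
Mass of bCOD removed per day: Q(S₀ − S) = 2350 × 1111 g/m³ = 2612 kg/d.
P_X = Y_obs · Q(S₀ − S) = 0.1927 × 2612 = 503.2 kg VSS/d.

P_X ≈ 503 kg VSS/d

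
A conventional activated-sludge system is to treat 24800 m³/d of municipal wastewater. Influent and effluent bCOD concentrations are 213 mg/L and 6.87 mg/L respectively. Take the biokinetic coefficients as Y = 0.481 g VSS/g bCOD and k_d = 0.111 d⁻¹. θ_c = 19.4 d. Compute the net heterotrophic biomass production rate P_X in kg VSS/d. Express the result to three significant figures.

P_X ≈ 780 kg VSS/d

Observed yield with endogenous decay: Y_obs = Y / (1 + k_d·θ_c) = 0.481 / (1 + 0.111 × 19.4) = 0.481 / 3.153 = 0.1525 g VSS/g bCOD.
Q·(S₀ − S) = 24800 × (213 − 6.87) × 10⁻³ = 5112 kg/d removed.
Net biomass production P_X = Y_obs × Q·(S₀ − S) = 0.1525 × 5112 = 779.8 kg VSS/d.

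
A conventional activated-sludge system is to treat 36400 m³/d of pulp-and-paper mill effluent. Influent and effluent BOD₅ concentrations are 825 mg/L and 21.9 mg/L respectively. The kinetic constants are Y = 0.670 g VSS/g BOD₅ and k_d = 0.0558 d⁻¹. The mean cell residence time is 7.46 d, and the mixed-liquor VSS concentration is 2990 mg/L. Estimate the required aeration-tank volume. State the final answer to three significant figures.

V ≈ 34500 m³

From the SRT design equation V = Y Q (S₀−S) θ_c / [X (1 + k_d θ_c)] = 0.670 × 36400 × (825 − 21.9) × 7.46 / [2990 × (1 + 0.0558 × 7.46)] = 1.46×10^8 / 4235 = 34504 m³.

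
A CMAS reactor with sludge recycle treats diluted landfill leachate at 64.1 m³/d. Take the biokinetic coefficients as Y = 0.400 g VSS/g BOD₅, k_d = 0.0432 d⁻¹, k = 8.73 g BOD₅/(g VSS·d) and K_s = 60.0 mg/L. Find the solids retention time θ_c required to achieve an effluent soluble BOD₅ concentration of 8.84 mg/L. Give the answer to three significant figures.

θ_c ≈ 2.47 d

At the target effluent, Y k S/(K_s+S) = 0.400×8.73×8.84/68.84 = 0.4484 d⁻¹.
θ_c = 1/(μ − k_d) = 1/(0.4484 − 0.0432) = 1/0.4052 = 2.468 d.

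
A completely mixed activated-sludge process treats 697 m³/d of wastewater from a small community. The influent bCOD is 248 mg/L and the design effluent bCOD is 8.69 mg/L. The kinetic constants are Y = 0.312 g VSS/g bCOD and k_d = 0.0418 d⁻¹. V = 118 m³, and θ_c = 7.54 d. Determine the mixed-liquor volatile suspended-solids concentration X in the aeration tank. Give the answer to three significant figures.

X ≈ 2530 mg/L

Solving the biomass balance for X: X = Y Q (S₀−S) θ_c / [V (1+k_d θ_c)] = 0.312 × 697 × (248 − 8.69) × 7.54 / [118 × (1 + 0.0418 × 7.54)] = 2528 mg/L.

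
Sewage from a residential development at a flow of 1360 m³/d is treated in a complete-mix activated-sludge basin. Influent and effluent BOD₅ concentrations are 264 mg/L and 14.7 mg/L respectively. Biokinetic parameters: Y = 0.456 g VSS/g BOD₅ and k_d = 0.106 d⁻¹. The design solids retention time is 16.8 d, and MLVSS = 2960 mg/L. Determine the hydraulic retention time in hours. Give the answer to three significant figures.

τ ≈ 5.57 h

From the SRT design equation V = Y Q (S₀−S) θ_c / [X (1 + k_d θ_c)] = 0.456 × 1360 × (264 − 14.7) × 16.8 / [2960 × (1 + 0.106 × 16.8)] = 2.6×10^6 / 8231 = 315.6 m³.
τ = V/Q = 315.6/1360 = 0.2320 d, or 5.569 h.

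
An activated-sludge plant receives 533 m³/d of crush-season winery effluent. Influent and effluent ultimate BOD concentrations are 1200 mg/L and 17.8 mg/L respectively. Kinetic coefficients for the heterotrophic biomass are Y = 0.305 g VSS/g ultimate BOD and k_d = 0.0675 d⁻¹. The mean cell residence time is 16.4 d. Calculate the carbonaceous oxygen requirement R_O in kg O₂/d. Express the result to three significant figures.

R_O ≈ 501 kg O₂/d

The observed yield is Y_obs = Y/(1 + k_d·θ_c) = 0.305 / (1 + 0.0675 × 16.4) = 0.305 / 2.107 = 0.1448 g VSS per g ultimate BOD removed.
Q·(S₀ − S) = 533 × (1200 − 17.8) × 10⁻³ = 630.1 kg/d removed.
Biomass synthesised: P_X = Y_obs × 630.1 = 91.21 kg VSS/d.
R_O = Q·(S₀ − S) − 1.42·P_X = 630.1 − 1.42 × 91.21 = 500.6 kg O₂/d.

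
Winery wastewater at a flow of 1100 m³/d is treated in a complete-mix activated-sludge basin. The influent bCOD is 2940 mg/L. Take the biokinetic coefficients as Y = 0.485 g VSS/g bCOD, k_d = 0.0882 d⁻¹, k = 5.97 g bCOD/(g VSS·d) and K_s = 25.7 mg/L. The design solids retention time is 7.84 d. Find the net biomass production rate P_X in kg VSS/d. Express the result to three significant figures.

Effluent substrate depends only on kinetics and SRT: S = K_s(1 + k_d θ_c) / [θ_c(Yk − k_d) − 1] = 25.7 × (1 + 0.0882 × 7.84) / [7.84 × (0.485 × 5.97 − 0.0882) − 1] = 43.47 / 21.01 = 2.069 mg/L.
Y_obs = Y / (1 + k_d θ_c) = 0.485 / (1 + 0.0882 × 7.84) = 0.485 / 1.691 = 0.2867.
Mass of bCOD removed per day: Q(S₀ − S) = 1100 × 2938 g/m³ = 3232 kg/d.
P_X = Y_obs · Q(S₀ − S) = 0.2867 × 3232 = 926.6 kg VSS/d.

P_X ≈ 927 kg VSS/d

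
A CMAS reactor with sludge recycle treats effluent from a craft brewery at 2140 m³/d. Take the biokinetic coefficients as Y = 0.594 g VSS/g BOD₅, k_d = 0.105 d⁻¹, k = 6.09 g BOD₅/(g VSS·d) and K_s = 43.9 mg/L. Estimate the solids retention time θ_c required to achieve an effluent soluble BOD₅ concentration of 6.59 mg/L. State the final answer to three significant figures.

θ_c ≈ 2.72 d

From 1/θ_c = Y·k·S/(K_s + S) − k_d: Y·k·S/(K_s+S) = 0.594 × 6.09 × 6.59 / (43.9 + 6.59) = 0.4722 d⁻¹.
θ_c = 1/(μ − k_d) = 1/(0.4722 − 0.105) = 1/0.3672 = 2.724 d.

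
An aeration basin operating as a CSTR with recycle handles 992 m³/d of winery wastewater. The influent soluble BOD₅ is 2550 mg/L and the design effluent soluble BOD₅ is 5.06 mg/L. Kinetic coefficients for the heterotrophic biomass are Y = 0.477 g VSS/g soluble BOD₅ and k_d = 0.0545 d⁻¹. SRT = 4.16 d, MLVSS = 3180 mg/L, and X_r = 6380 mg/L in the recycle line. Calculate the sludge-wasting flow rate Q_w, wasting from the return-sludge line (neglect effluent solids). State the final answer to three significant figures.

Steady-state biomass mass balance: V·X·(1 + k_d·θ_c) = Y·Q·(S₀ − S)·θ_c, so V = 0.477 × 992 × (2550 − 5.06) × 4.16 / [3180 × (1 + 0.0545 × 4.16)] = 5.01×10^6 / 3901 = 1284 m³.
θ_c = V·X/(Q_w·X_r) when wasting from the recycle, so Q_w = V·X/(θ_c·X_r) = 1284 × 3180 / (4.16 × 6380) = 153.9 m³/d.

Q_w ≈ 154 m³/d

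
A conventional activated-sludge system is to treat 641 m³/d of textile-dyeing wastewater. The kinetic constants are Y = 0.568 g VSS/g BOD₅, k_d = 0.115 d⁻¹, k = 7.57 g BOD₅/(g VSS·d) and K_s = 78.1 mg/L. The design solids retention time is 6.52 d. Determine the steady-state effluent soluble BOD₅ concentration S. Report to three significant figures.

Effluent substrate depends only on kinetics and SRT: S = K_s(1 + k_d θ_c) / [θ_c(Yk − k_d) − 1] = 78.1 × (1 + 0.115 × 6.52) / [6.52 × (0.568 × 7.57 − 0.115) − 1] = 136.7 / 26.28 = 5.199 mg/L.

S ≈ 5.20 mg/L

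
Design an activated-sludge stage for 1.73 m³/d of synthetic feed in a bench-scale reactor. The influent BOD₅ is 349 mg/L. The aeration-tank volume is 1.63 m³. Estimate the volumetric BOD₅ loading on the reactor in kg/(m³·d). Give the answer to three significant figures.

L_v = Q S₀ / V = 1.73 × 349 × 10⁻³ / 1.630 = 0.3704 kg/(m³·d).

L_v ≈ 0.370 kg BOD₅/(m³·d)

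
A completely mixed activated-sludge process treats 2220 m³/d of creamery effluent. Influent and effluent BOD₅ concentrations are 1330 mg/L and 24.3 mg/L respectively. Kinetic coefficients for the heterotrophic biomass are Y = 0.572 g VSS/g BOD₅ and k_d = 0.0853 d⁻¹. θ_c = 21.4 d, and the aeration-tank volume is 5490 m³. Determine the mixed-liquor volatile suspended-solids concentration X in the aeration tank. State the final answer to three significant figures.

X ≈ 2290 mg/L

Solving the biomass balance for X: X = Y Q (S₀−S) θ_c / [V (1+k_d θ_c)] = 0.572 × 2220 × (1330 − 24.3) × 21.4 / [5490 × (1 + 0.0853 × 21.4)] = 2287 mg/L.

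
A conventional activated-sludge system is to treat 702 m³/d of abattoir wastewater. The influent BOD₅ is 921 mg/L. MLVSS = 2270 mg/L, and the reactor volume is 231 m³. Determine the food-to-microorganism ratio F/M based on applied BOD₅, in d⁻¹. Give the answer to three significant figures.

F/M ≈ 1.23 d⁻¹

Food-to-microorganism ratio F/M = Q S₀ / (V X) = 702 × 921 / (231.0 × 2270) = 1.233 d⁻¹.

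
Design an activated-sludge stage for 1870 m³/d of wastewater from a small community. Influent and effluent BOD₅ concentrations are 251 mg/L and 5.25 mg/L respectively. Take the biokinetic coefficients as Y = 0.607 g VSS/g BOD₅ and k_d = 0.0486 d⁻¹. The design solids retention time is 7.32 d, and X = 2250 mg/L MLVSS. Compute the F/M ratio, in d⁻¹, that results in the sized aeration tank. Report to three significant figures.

F/M ≈ 0.312 d⁻¹

Steady-state biomass mass balance: V·X·(1 + k_d·θ_c) = Y·Q·(S₀ − S)·θ_c, so V = 0.607 × 1870 × (251 − 5.25) × 7.32 / [2250 × (1 + 0.0486 × 7.32)] = 2.04×10^6 / 3050 = 669.4 m³.
F/M = applied load / biomass = Q·S₀/(V·X) = 1870 × 251 / (669.4 × 2250) = 0.3116 d⁻¹.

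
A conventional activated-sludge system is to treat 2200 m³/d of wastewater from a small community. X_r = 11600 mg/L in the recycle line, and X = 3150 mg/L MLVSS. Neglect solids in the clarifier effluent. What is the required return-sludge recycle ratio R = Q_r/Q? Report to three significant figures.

Mass balance around the secondary clarifier (neglecting effluent solids): R = X / (X_r − X) = 3150 / (11600 − 3150) = 0.3728.

R ≈ 0.373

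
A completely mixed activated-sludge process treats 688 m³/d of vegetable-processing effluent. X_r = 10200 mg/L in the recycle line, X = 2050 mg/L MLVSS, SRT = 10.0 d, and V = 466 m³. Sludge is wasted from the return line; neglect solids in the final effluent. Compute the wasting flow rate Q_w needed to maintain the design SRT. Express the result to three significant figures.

θ_c = V·X/(Q_w·X_r) when wasting from the recycle, so Q_w = V·X/(θ_c·X_r) = 466.0 × 2050 / (10.0 × 10200) = 9.366 m³/d.

Q_w ≈ 9.37 m³/d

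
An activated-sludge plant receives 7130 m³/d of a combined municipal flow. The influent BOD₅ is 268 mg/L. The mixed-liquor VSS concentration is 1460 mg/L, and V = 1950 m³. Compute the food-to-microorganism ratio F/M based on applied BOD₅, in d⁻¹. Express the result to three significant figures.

F/M ≈ 0.671 d⁻¹

F/M = applied load / biomass = Q·S₀/(V·X) = 7130 × 268 / (1950 × 1460) = 0.6712 d⁻¹.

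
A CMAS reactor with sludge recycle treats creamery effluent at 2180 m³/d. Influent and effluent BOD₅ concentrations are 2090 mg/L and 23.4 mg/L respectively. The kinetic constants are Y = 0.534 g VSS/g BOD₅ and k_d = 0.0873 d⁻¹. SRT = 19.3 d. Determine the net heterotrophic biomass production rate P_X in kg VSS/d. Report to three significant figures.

Y_obs = Y / (1 + k_d θ_c) = 0.534 / (1 + 0.0873 × 19.3) = 0.534 / 2.685 = 0.1989.
Q·(S₀ − S) = 2180 × (2090 − 23.4) × 10⁻³ = 4505 kg/d removed.
Net biomass production P_X = Y_obs × Q·(S₀ − S) = 0.1989 × 4505 = 896.0 kg VSS/d.

P_X ≈ 896 kg VSS/d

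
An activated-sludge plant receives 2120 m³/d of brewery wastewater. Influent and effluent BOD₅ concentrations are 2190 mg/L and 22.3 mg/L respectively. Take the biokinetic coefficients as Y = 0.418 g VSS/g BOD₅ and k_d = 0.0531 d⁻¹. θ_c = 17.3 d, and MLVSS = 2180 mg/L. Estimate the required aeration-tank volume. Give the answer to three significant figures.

V ≈ 7950 m³

From the SRT design equation V = Y Q (S₀−S) θ_c / [X (1 + k_d θ_c)] = 0.418 × 2120 × (2190 − 22.3) × 17.3 / [2180 × (1 + 0.0531 × 17.3)] = 3.32×10^7 / 4183 = 7945 m³.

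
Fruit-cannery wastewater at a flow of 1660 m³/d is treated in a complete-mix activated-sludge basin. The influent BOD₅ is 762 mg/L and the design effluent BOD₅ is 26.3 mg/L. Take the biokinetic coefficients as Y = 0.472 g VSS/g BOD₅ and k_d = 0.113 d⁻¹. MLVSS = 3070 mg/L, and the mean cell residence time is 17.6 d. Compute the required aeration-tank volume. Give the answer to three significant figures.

Steady-state biomass mass balance: V·X·(1 + k_d·θ_c) = Y·Q·(S₀ − S)·θ_c, so V = 0.472 × 1660 × (762 − 26.3) × 17.6 / [3070 × (1 + 0.113 × 17.6)] = 1.01×10^7 / 9176 = 1106 m³.

V ≈ 1110 m³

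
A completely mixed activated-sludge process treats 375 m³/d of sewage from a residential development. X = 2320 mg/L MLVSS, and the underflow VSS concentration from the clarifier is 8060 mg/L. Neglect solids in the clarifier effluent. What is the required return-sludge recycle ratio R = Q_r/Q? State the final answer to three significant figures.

Mass balance around the secondary clarifier (neglecting effluent solids): R = X / (X_r − X) = 2320 / (8060 − 2320) = 0.4042.

R ≈ 0.404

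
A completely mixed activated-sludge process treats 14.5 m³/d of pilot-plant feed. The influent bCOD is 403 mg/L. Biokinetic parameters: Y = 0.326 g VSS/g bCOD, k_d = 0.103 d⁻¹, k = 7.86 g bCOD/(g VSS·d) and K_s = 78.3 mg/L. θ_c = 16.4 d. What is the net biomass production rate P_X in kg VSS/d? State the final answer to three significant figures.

From the Monod/SRT balance for a CMAS, S = K_s·(1+k_d θ_c)/[θ_c·(Y k − k_d) − 1] = 78.3 × (1 + 0.103 × 16.4) / [16.4 × (0.326 × 7.86 − 0.103) − 1] = 210.6 / 39.33 = 5.353 mg/L.
Correct the yield for decay: Y_obs = Y/(1 + k_d θ_c) = 0.326 / (1 + 0.103 × 16.4) = 0.326 / 2.689 = 0.1212.
Q·(S₀ − S) = 14.5 × (403 − 5.35) × 10⁻³ = 5.766 kg/d removed.
P_X = Y_obs · Q(S₀ − S) = 0.1212 × 5.766 = 0.6990 kg VSS/d.

P_X ≈ 0.699 kg VSS/d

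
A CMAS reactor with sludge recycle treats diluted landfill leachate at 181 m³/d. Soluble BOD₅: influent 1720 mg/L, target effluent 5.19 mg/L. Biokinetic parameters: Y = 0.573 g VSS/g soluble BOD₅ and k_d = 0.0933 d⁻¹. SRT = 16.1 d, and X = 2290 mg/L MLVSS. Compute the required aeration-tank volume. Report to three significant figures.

V ≈ 500 m³

Steady-state biomass mass balance: V·X·(1 + k_d·θ_c) = Y·Q·(S₀ − S)·θ_c, so V = 0.573 × 181 × (1720 − 5.19) × 16.1 / [2290 × (1 + 0.0933 × 16.1)] = 2.86×10^6 / 5730 = 499.7 m³.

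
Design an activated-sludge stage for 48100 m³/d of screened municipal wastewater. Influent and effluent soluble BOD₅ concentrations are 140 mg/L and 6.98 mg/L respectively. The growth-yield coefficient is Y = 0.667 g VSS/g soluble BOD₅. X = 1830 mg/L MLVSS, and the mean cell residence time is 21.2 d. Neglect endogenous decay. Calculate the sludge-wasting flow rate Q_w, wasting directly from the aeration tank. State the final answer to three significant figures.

Biomass mass balance (decay neglected): V·X = Y·Q·(S₀ − S)·θ_c, so V = 0.667 × 48100 × (140 − 6.98) × 21.2 / 1830 = 49439 m³.
Wasting from the aeration tank: Q_w = V / θ_c = 49439 / 21.2 = 2332 m³/d.

Q_w ≈ 2330 m³/d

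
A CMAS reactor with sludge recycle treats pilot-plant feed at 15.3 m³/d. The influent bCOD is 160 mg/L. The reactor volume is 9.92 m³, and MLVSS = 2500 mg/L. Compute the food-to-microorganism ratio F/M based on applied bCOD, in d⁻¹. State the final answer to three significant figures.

F/M ≈ 0.0987 d⁻¹

F/M = applied load / biomass = Q·S₀/(V·X) = 15.3 × 160 / (9.920 × 2500) = 0.09871 d⁻¹.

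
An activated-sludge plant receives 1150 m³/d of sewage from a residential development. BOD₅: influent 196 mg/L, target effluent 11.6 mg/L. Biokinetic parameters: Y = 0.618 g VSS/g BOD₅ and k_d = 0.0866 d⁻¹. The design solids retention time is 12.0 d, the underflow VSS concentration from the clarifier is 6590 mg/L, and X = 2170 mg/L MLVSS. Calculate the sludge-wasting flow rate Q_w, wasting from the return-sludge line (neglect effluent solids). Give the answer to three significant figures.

Q_w ≈ 9.75 m³/d

From the SRT design equation V = Y Q (S₀−S) θ_c / [X (1 + k_d θ_c)] = 0.618 × 1150 × (196 − 11.6) × 12.0 / [2170 × (1 + 0.0866 × 12.0)] = 1.57×10^6 / 4425 = 355.4 m³.
Wasting from the return line (neglecting effluent solids): Q_w = V·X / (θ_c·X_r) = 355.4 × 2170 / (12.0 × 6590) = 9.752 m³/d.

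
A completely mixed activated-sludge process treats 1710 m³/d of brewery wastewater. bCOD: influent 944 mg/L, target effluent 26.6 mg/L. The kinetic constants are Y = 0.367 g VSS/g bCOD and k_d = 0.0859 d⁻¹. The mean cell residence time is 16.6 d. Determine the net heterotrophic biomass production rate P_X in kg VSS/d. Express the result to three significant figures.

The observed yield is Y_obs = Y/(1 + k_d·θ_c) = 0.367 / (1 + 0.0859 × 16.6) = 0.367 / 2.426 = 0.1513 g VSS per g bCOD removed.
ΔS = 944 − 26.6 = 917.4 mg/L, so the substrate removal rate is 1710 × 917.4/1000 = 1569 kg bCOD/d.
P_X = Y_obs · Q(S₀ − S) = 0.1513 × 1569 = 237.3 kg VSS/d.

P_X ≈ 237 kg VSS/d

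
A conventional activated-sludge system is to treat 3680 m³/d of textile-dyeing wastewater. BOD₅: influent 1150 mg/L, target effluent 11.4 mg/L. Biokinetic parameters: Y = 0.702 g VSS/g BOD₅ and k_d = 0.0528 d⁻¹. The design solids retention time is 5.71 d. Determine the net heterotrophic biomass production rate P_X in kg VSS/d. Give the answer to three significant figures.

P_X ≈ 2260 kg VSS/d

The observed yield is Y_obs = Y/(1 + k_d·θ_c) = 0.702 / (1 + 0.0528 × 5.71) = 0.702 / 1.301 = 0.5394 g VSS per g BOD₅ removed.
ΔS = 1150 − 11.4 = 1139 mg/L, so the substrate removal rate is 3680 × 1139/1000 = 4190 kg BOD₅/d.
P_X = Y_obs · Q(S₀ − S) = 0.5394 × 4190 = 2260 kg VSS/d.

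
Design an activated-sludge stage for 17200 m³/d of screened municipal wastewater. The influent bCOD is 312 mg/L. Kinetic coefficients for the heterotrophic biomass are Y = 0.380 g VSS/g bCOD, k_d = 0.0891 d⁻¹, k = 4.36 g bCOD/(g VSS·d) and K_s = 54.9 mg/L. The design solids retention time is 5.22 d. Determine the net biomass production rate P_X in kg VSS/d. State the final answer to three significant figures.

P_X ≈ 1340 kg VSS/d

Effluent substrate depends only on kinetics and SRT: S = K_s(1 + k_d θ_c) / [θ_c(Yk − k_d) − 1] = 54.9 × (1 + 0.0891 × 5.22) / [5.22 × (0.380 × 4.36 − 0.0891) − 1] = 80.43 / 7.183 = 11.20 mg/L.
Correct the yield for decay: Y_obs = Y/(1 + k_d θ_c) = 0.380 / (1 + 0.0891 × 5.22) = 0.380 / 1.465 = 0.2594.
Substrate removed = Q·(S₀ − S) = 17200 m³/d × (312 − 11.2) g/m³ = 5.17×10^6 g/d = 5174 kg/d.
Biomass produced: P_X = Y_obs·Q·ΔS = 0.2594 × 5174 ≈ 1342 kg VSS/d.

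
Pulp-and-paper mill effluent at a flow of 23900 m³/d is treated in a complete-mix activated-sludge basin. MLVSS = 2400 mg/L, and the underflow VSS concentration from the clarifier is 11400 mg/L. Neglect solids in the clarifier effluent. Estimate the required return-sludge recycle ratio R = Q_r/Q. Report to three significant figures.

R ≈ 0.267

R = Q_r/Q = X/(X_r − X) = 2400 / (11400 − 2400) = 0.2667.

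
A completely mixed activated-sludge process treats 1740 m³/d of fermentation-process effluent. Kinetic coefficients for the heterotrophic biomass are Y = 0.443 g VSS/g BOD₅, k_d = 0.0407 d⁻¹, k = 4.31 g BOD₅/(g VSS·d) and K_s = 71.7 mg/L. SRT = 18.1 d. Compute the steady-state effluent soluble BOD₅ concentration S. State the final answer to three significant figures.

Effluent substrate depends only on kinetics and SRT: S = K_s(1 + k_d θ_c) / [θ_c(Yk − k_d) − 1] = 71.7 × (1 + 0.0407 × 18.1) / [18.1 × (0.443 × 4.31 − 0.0407) − 1] = 124.5 / 32.82 = 3.794 mg/L.

S ≈ 3.79 mg/L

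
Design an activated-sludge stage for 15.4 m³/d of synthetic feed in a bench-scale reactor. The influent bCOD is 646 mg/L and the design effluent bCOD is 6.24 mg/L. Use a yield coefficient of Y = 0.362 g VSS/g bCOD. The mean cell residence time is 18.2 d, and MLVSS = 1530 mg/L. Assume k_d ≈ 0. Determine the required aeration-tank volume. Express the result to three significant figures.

With k_d = 0 the design equation reduces to V = Y Q (S₀−S) θ_c / X = 0.362 × 15.4 × (646 − 6.24) × 18.2 / 1530 = 42.43 m³.

V ≈ 42.4 m³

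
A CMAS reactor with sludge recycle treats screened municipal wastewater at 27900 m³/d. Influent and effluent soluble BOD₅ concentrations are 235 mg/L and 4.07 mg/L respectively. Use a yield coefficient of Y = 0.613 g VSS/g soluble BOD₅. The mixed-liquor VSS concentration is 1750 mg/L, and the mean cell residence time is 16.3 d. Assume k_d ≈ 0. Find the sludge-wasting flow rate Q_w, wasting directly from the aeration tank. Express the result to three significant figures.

With k_d = 0 the design equation reduces to V = Y Q (S₀−S) θ_c / X = 0.613 × 27900 × (235 − 4.07) × 16.3 / 1750 = 36787 m³.
With mixed-liquor wasting, θ_c = V/Q_w, so Q_w = V/θ_c = 36787/16.3 = 2257 m³/d.

Q_w ≈ 2260 m³/d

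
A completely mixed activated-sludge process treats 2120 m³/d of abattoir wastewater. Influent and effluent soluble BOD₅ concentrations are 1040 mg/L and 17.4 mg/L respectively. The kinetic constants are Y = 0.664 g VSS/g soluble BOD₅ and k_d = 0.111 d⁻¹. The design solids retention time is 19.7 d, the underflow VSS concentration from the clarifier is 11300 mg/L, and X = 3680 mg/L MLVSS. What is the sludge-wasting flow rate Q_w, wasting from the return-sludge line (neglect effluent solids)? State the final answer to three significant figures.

Rearranging the biomass balance for a CMAS with decay, V = Y·Q·ΔS·θ_c / [X·(1+k_d θ_c)] = 0.664 × 2120 × (1040 − 17.4) × 19.7 / [3680 × (1 + 0.111 × 19.7)] = 2.84×10^7 / 11727 = 2418 m³.
Q_w = (V·X)/(θ_c X_r) = 2418 × 3680 / (19.7 × 11300) = 39.98 m³/d.

Q_w ≈ 40.0 m³/d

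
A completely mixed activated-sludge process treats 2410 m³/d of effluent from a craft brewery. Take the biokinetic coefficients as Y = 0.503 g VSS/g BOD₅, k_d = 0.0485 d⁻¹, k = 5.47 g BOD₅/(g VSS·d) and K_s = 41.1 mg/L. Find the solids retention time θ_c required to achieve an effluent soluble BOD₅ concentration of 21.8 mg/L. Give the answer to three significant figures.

Specific growth rate at S = 21.8 mg/L: μ = YkS/(K_s+S) = 0.503·5.47·21.8/(41.1+21.8) = 0.9536 d⁻¹.
θ_c = 1/(μ − k_d) = 1/(0.9536 − 0.0485) = 1/0.9051 = 1.105 d.

θ_c ≈ 1.10 d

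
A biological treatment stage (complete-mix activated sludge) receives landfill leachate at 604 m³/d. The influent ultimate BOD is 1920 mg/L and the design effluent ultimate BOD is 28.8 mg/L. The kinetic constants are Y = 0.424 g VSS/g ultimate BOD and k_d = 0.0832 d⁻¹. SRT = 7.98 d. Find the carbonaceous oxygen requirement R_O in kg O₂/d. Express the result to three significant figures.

R_O ≈ 729 kg O₂/d

Observed yield with endogenous decay: Y_obs = Y / (1 + k_d·θ_c) = 0.424 / (1 + 0.0832 × 7.98) = 0.424 / 1.664 = 0.2548 g VSS/g ultimate BOD.
Q·(S₀ − S) = 604 × (1920 − 28.8) × 10⁻³ = 1142 kg/d removed.
Biomass synthesised: P_X = Y_obs × 1142 = 291.1 kg VSS/d.
R_O = Q·(S₀ − S) − 1.42·P_X = 1142 − 1.42 × 291.1 = 729.0 kg O₂/d.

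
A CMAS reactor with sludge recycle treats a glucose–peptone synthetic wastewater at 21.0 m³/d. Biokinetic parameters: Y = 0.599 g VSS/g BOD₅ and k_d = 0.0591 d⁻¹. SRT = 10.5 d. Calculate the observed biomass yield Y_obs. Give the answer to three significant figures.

Y_obs = Y / (1 + k_d θ_c) = 0.599 / (1 + 0.0591 × 10.5) = 0.599 / 1.621 = 0.3696.

Y_obs ≈ 0.370 g VSS/g BOD₅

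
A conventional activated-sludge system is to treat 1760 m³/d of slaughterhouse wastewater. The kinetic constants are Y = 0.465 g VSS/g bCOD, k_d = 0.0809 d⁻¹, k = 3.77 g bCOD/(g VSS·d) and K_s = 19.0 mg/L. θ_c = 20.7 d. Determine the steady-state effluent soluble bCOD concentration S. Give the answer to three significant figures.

Effluent substrate depends only on kinetics and SRT: S = K_s(1 + k_d θ_c) / [θ_c(Yk − k_d) − 1] = 19.0 × (1 + 0.0809 × 20.7) / [20.7 × (0.465 × 3.77 − 0.0809) − 1] = 50.82 / 33.61 = 1.512 mg/L.

S ≈ 1.51 mg/L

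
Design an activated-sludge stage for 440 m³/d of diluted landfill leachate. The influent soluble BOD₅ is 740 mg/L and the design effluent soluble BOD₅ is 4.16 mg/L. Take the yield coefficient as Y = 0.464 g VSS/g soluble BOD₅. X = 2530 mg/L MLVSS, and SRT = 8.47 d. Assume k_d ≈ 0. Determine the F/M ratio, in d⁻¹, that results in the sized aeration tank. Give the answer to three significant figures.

F/M ≈ 0.256 d⁻¹

V·X = Y·Q·ΔS·θ_c gives V = 0.464 × 440 × (740 − 4.16) × 8.47 / 2530 = 502.9 m³.
F/M = applied load / biomass = Q·S₀/(V·X) = 440 × 740 / (502.9 × 2530) = 0.2559 d⁻¹.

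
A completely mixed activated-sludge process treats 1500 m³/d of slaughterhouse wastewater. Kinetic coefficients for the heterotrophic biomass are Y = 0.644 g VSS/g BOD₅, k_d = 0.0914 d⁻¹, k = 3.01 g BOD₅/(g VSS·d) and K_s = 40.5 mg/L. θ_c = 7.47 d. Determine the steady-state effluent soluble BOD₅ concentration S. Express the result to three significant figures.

S ≈ 5.33 mg/L

From the Monod/SRT balance for a CMAS, S = K_s·(1+k_d θ_c)/[θ_c·(Y k − k_d) − 1] = 40.5 × (1 + 0.0914 × 7.47) / [7.47 × (0.644 × 3.01 − 0.0914) − 1] = 68.15 / 12.80 = 5.325 mg/L.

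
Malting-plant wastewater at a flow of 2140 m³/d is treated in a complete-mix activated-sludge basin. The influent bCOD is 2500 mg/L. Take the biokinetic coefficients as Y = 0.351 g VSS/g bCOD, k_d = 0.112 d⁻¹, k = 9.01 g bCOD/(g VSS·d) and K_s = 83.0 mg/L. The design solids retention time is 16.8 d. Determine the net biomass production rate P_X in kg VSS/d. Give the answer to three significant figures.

For a completely mixed reactor with recycle the Lawrence–McCarty relation gives S = K_s·(1 + k_d·θ_c) / [θ_c·(Y·k − k_d) − 1] = 83.0 × (1 + 0.112 × 16.8) / [16.8 × (0.351 × 9.01 − 0.112) − 1] = 239.2 / 50.25 = 4.760 mg/L.
The observed yield is Y_obs = Y/(1 + k_d·θ_c) = 0.351 / (1 + 0.112 × 16.8) = 0.351 / 2.882 = 0.1218 g VSS per g bCOD removed.
Mass of bCOD removed per day: Q(S₀ − S) = 2140 × 2495 g/m³ = 5340 kg/d.
So the net sludge growth is P_X = 0.1218 × 5340 = 650.4 kg VSS/d.

P_X ≈ 650 kg VSS/d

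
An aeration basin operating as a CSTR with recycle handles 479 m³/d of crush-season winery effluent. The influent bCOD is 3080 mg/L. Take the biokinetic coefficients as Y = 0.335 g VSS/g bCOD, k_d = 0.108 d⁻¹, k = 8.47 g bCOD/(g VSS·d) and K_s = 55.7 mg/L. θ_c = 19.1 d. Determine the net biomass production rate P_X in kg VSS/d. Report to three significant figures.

From the Monod/SRT balance for a CMAS, S = K_s·(1+k_d θ_c)/[θ_c·(Y k − k_d) − 1] = 55.7 × (1 + 0.108 × 19.1) / [19.1 × (0.335 × 8.47 − 0.108) − 1] = 170.6 / 51.13 = 3.336 mg/L.
Y_obs = Y / (1 + k_d θ_c) = 0.335 / (1 + 0.108 × 19.1) = 0.335 / 3.063 = 0.1094.
Mass of bCOD removed per day: Q(S₀ − S) = 479 × 3077 g/m³ = 1474 kg/d.
Net biomass production P_X = Y_obs × Q·(S₀ − S) = 0.1094 × 1474 = 161.2 kg VSS/d.

P_X ≈ 161 kg VSS/d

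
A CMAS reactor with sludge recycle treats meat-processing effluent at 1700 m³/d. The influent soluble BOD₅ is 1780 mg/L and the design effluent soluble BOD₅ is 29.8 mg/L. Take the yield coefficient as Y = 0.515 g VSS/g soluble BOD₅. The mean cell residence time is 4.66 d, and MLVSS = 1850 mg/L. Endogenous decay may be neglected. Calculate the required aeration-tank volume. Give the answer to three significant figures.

With k_d = 0 the design equation reduces to V = Y Q (S₀−S) θ_c / X = 0.515 × 1700 × (1780 − 29.8) × 4.66 / 1850 = 3860 m³.

V ≈ 3860 m³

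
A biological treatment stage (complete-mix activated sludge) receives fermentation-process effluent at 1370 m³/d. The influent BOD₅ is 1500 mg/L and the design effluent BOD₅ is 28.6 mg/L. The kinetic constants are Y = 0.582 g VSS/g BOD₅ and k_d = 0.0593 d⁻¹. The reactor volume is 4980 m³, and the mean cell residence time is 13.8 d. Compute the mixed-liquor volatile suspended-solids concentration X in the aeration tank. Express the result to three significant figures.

Solving the biomass balance for X: X = Y Q (S₀−S) θ_c / [V (1+k_d θ_c)] = 0.582 × 1370 × (1500 − 28.6) × 13.8 / [4980 × (1 + 0.0593 × 13.8)] = 1788 mg/L.

X ≈ 1790 mg/L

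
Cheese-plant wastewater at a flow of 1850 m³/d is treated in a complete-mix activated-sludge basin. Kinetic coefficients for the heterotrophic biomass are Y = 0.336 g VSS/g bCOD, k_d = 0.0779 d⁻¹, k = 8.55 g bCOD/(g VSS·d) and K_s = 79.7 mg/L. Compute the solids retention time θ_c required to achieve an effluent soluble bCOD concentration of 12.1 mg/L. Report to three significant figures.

From 1/θ_c = Y·k·S/(K_s + S) − k_d: Y·k·S/(K_s+S) = 0.336 × 8.55 × 12.1 / (79.7 + 12.1) = 0.3787 d⁻¹.
Then 1/θ_c = μ − k_d = 0.3787 − 0.0779 = 0.3008 d⁻¹, giving θ_c = 3.325 d.

θ_c ≈ 3.32 d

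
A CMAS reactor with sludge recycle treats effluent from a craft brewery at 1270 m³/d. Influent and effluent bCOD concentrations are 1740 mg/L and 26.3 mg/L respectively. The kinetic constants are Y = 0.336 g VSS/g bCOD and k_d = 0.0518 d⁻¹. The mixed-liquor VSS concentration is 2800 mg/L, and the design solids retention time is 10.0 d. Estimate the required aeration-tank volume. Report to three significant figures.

Steady-state biomass mass balance: V·X·(1 + k_d·θ_c) = Y·Q·(S₀ − S)·θ_c, so V = 0.336 × 1270 × (1740 − 26.3) × 10.0 / [2800 × (1 + 0.0518 × 10.0)] = 7.31×10^6 / 4250 = 1720 m³.

V ≈ 1720 m³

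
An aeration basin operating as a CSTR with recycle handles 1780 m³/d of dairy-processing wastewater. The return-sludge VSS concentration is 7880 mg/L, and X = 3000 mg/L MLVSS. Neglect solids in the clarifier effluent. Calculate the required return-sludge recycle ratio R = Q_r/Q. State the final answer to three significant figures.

Solids balance on the clarifier gives (1+R)X = R·X_r, so R = X/(X_r − X) = 3000 / (7880 − 3000) = 0.6148.

R ≈ 0.615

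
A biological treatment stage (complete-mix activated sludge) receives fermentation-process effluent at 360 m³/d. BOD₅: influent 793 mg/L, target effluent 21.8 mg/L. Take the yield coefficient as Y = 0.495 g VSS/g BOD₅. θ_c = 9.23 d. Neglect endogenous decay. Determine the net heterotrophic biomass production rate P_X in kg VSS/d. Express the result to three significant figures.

P_X ≈ 137 kg VSS/d

With endogenous decay neglected, the observed yield equals the true yield: Y_obs = Y = 0.495 g VSS/g BOD₅.
ΔS = 793 − 21.8 = 771.2 mg/L, so the substrate removal rate is 360 × 771.2/1000 = 277.6 kg BOD₅/d.
P_X = Y_obs · Q(S₀ − S) = 0.4950 × 277.6 = 137.4 kg VSS/d.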